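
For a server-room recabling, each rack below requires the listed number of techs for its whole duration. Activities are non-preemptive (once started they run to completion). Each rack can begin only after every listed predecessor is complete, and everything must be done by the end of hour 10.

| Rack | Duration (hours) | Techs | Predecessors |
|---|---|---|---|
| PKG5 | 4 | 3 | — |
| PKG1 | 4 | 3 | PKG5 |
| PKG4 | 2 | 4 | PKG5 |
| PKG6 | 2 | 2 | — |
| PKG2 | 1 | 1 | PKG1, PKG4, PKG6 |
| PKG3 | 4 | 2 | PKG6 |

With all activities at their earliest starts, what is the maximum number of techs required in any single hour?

9

Early-start schedule: PKG5@1, PKG1@5, PKG4@5, PKG6@1, PKG2@9, PKG3@3.
Load per hour: hour 1: 5, hour 2: 5, hour 3: 5, hour 4: 5, hour 5: 9, hour 6: 9, hour 7: 3, hour 8: 3, hour 9: 1, hour 10: 0.
Peak is 9.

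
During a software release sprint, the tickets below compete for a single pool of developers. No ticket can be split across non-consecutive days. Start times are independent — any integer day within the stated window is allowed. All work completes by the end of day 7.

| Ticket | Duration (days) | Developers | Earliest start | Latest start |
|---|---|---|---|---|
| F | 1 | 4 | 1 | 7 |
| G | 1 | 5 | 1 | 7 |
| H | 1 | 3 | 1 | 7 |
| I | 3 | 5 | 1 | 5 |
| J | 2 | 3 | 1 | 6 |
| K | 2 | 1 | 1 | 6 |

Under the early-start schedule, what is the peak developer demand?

Early-start schedule: F@1, G@1, H@1, I@1, J@1, K@1.
Load per day: day 1: 21, day 2: 9, day 3: 5, day 4: 0, day 5: 0, day 6: 0, day 7: 0.
Peak is 21.

21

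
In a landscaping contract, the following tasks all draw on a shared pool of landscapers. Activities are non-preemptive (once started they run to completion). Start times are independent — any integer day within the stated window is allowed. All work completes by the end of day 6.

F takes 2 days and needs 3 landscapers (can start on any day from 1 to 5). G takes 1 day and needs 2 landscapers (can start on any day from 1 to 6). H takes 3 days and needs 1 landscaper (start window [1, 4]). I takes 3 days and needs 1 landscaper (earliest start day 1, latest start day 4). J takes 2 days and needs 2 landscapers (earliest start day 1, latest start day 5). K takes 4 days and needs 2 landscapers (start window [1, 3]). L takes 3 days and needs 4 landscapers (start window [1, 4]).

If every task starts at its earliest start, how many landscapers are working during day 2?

13

At early start, day 2 has: F, H, I, J, K, L.
Demand: 3 + 1 + 1 + 2 + 2 + 4 = 13.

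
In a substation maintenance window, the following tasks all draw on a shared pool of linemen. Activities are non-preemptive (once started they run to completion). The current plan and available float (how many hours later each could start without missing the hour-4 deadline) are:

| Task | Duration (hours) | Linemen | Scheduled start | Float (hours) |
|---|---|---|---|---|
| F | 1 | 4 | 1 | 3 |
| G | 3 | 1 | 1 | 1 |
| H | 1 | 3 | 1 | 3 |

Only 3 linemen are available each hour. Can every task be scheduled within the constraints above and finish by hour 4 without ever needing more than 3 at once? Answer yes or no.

The minimum achievable peak is 4; 3 < 4, so no feasible schedule stays within the cap.

no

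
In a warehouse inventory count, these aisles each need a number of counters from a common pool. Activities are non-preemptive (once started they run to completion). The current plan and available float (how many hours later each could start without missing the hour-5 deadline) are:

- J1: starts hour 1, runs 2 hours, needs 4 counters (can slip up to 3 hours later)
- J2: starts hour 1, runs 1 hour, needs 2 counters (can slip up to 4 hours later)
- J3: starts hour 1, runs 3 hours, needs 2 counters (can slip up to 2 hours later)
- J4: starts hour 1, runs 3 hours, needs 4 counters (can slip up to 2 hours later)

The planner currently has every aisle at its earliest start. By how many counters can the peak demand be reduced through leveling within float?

6

Early-start peak: h1:12  h2:10  h3:6  h4:0  h5:0 ⇒ 12.
Leveled (J1@1, J2@1, J3@2, J4@3): h1:6  h2:6  h3:6  h4:6  h5:4 ⇒ 6.
Reduction 12 − 6 = 6.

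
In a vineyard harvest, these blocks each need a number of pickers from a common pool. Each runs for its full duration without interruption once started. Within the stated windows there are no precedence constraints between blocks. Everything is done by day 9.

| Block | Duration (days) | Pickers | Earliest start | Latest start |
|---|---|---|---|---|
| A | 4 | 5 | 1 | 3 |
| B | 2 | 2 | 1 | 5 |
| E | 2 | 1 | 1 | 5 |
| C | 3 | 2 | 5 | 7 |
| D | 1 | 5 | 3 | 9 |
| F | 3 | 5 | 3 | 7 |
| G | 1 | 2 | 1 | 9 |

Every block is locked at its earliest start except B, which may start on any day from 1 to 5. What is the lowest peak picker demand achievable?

B@1: d1:10  d2:8  d3:15  d4:10  d5:7  d6:2  d7:2  d8:0  d9:0 → peak 15
B@2: d1:8  d2:8  d3:17  d4:10  d5:7  d6:2  d7:2  d8:0  d9:0 → peak 17
B@3: d1:8  d2:6  d3:17  d4:12  d5:7  d6:2  d7:2  d8:0  d9:0 → peak 17
B@4: d1:8  d2:6  d3:15  d4:12  d5:9  d6:2  d7:2  d8:0  d9:0 → peak 15
B@5: d1:8  d2:6  d3:15  d4:10  d5:9  d6:4  d7:2  d8:0  d9:0 → peak 15
Best is B@1, peak 15.

15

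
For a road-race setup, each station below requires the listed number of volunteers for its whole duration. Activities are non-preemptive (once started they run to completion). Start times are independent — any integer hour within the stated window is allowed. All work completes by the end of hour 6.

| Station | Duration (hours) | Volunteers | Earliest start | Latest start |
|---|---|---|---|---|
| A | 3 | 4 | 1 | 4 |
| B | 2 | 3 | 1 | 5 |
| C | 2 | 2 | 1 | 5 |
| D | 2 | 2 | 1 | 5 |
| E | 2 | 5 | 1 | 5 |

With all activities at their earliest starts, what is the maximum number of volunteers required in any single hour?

Early-start schedule: A@1, B@1, C@1, D@1, E@1.
Load per hour: hour 1: 16, hour 2: 16, hour 3: 4, hour 4: 0, hour 5: 0, hour 6: 0.
Peak is 16.

16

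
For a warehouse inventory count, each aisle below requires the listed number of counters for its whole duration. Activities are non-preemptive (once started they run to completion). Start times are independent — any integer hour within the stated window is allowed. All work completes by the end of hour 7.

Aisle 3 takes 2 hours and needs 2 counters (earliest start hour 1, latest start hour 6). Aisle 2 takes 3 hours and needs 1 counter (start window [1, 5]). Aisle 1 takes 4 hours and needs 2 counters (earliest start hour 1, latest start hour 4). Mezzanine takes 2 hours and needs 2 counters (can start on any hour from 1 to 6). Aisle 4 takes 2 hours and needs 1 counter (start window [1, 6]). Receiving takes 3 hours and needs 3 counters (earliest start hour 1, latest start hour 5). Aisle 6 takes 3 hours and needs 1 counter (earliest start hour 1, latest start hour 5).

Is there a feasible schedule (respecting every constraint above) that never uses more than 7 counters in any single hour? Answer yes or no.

yes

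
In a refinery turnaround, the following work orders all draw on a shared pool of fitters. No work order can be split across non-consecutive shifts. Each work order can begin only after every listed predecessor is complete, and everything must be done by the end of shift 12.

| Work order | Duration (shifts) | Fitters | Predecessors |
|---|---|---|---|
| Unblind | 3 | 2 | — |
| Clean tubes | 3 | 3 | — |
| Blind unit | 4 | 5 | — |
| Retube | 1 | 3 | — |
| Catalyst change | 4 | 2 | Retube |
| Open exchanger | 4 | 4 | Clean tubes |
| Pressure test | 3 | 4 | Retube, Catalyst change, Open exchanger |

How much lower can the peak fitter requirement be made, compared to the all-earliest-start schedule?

Early-start peak: s1:13  s2:12  s3:12  s4:11  s5:6  s6:4  s7:4  s8:4  s9:4  s10:4  s11:0  s12:0 ⇒ 13.
Leveled (Unblind@4, Clean tubes@1, Blind unit@1, Retube@5, Catalyst change@6, Open exchanger@6, Pressure test@10): s1:8  s2:8  s3:8  s4:7  s5:5  s6:8  s7:6  s8:6  s9:6  s10:4  s11:4  s12:4 ⇒ 8.
Reduction 13 − 8 = 5.

5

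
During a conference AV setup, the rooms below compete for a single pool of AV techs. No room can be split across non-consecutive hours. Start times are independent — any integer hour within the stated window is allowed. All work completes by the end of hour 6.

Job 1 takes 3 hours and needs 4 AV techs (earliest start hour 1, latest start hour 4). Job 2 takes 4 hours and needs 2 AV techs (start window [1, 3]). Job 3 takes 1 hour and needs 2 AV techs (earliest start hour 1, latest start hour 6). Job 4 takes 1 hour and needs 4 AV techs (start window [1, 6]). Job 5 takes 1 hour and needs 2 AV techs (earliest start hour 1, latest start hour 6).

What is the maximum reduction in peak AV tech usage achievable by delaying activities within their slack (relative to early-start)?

Early-start peak: h1:14  h2:6  h3:6  h4:2  h5:0  h6:0 ⇒ 14.
Leveled (Job 1@1, Job 2@1, Job 3@4, Job 4@5, Job 5@4): h1:6  h2:6  h3:6  h4:6  h5:4  h6:0 ⇒ 6.
Reduction 14 − 6 = 8.

8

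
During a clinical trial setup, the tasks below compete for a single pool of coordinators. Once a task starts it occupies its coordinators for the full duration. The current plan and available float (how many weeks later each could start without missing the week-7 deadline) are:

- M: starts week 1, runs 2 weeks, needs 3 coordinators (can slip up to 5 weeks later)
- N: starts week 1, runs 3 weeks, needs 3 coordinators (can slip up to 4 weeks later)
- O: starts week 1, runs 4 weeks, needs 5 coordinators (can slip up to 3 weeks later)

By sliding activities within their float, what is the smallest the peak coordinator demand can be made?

6

Early-start (M@1, N@1, O@1) gives peak 11: w1:11  w2:11  w3:8  w4:5  w5:0  w6:0  w7:0.
Shift O→4.
Schedule M@1, N@1, O@4: w1:6  w2:6  w3:3  w4:5  w5:5  w6:5  w7:5 — peak 6.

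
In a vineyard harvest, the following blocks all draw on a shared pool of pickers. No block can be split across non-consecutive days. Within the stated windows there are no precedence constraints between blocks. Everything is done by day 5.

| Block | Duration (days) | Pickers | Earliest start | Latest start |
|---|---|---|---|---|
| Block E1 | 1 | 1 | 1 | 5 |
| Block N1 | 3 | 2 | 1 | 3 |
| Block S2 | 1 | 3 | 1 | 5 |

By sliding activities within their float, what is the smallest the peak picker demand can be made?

3

Early-start (Block E1@1, Block N1@1, Block S2@1) gives peak 6: d1:6  d2:2  d3:2  d4:0  d5:0.
Shift Block S2→4.
Schedule Block E1@1, Block N1@1, Block S2@4: d1:3  d2:2  d3:2  d4:3  d5:0 — peak 3.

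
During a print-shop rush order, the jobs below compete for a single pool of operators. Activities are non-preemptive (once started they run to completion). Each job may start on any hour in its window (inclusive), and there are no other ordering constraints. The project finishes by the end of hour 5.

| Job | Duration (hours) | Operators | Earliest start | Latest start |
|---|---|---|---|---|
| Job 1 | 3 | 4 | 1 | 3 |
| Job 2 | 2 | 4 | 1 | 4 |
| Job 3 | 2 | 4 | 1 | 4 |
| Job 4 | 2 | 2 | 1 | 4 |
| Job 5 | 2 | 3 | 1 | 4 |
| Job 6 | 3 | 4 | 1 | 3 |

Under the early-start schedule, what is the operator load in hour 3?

At early start, hour 3 has: Job 1, Job 6.
Demand: 4 + 4 = 8.

8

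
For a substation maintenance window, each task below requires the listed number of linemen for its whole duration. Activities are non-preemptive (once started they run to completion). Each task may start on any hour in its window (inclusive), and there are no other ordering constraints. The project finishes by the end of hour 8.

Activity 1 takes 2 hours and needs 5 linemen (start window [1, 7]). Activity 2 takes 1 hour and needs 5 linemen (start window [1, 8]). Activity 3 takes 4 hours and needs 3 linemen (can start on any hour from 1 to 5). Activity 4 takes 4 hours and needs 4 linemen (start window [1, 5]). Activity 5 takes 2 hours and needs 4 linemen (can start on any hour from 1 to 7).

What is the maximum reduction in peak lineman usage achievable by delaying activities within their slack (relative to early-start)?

Early-start peak: h1:21  h2:16  h3:7  h4:7  h5:0  h6:0  h7:0  h8:0 ⇒ 21.
Leveled (Activity 1@1, Activity 2@3, Activity 3@1, Activity 4@4, Activity 5@5): h1:8  h2:8  h3:8  h4:7  h5:8  h6:8  h7:4  h8:0 ⇒ 8.
Reduction 21 − 8 = 13.

13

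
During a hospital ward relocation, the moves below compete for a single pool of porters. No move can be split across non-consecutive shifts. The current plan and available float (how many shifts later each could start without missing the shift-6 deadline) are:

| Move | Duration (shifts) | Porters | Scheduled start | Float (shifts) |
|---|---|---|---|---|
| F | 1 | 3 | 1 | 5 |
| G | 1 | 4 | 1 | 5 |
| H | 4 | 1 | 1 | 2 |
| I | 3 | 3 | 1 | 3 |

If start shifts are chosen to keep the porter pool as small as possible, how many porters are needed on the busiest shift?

4

Early-start (F@1, G@1, H@1, I@1) gives peak 11: s1:11  s2:4  s3:4  s4:1  s5:0  s6:0.
Shift G→2, H→3, I→3.
Schedule F@1, G@2, H@3, I@3: s1:3  s2:4  s3:4  s4:4  s5:4  s6:1 — peak 4.
Total porter-shifts = 20 over 6 shifts ⇒ peak ≥ ⌈20/6⌉ = 4, so 4 is optimal.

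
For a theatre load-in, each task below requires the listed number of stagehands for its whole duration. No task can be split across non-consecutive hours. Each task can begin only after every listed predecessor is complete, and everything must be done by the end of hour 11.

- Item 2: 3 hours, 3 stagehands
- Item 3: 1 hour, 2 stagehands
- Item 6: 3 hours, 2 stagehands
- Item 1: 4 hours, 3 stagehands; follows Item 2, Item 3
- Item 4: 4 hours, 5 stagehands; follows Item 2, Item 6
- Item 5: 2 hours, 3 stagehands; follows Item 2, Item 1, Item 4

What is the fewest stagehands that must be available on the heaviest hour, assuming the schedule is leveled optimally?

Schedule Item 2@1, Item 3@1, Item 6@1, Item 1@4, Item 4@4, Item 5@8: h1:7  h2:5  h3:5  h4:8  h5:8  h6:8  h7:8  h8:3  h9:3  h10:0  h11:0 — peak 8.

8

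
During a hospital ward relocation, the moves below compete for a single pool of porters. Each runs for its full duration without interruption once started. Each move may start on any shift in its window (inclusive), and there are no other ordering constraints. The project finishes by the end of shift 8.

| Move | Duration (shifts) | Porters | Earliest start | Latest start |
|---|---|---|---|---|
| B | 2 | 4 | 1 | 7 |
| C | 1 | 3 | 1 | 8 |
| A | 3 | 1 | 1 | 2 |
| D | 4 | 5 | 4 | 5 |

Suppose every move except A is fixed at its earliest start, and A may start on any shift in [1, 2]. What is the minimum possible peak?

A@1: s1:8  s2:5  s3:1  s4:5  s5:5  s6:5  s7:5  s8:0 → peak 8
A@2: s1:7  s2:5  s3:1  s4:6  s5:5  s6:5  s7:5  s8:0 → peak 7
Best is A@2, peak 7.

7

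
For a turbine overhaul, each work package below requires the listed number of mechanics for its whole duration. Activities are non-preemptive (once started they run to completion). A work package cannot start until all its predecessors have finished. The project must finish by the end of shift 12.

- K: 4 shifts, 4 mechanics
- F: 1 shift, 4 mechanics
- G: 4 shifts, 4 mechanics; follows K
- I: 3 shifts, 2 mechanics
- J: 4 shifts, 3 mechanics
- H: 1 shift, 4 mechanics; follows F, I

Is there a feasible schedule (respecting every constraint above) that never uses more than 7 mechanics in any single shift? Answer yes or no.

Schedule K@1, F@5, G@6, I@1, J@4, H@10: s1:6  s2:6  s3:6  s4:7  s5:7  s6:7  s7:7  s8:4  s9:4  s10:4  s11:0  s12:0 — peak 7 ≤ 7.

yes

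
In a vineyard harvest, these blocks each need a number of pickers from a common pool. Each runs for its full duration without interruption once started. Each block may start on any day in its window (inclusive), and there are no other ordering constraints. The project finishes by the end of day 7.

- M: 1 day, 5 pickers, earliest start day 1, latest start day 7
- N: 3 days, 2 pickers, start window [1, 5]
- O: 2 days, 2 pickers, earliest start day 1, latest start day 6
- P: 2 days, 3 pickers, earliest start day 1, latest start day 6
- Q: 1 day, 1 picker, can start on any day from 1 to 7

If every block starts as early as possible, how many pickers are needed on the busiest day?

13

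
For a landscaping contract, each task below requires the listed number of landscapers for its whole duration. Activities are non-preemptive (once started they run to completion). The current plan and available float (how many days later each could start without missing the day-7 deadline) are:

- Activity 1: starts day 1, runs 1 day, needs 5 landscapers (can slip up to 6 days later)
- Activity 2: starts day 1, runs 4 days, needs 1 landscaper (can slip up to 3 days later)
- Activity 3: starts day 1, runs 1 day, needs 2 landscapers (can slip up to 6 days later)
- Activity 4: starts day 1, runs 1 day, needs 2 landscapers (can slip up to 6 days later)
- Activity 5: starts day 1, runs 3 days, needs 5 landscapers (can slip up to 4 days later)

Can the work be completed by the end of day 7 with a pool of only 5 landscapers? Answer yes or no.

The minimum achievable peak is 6; 5 < 6, so no feasible schedule stays within the cap.

no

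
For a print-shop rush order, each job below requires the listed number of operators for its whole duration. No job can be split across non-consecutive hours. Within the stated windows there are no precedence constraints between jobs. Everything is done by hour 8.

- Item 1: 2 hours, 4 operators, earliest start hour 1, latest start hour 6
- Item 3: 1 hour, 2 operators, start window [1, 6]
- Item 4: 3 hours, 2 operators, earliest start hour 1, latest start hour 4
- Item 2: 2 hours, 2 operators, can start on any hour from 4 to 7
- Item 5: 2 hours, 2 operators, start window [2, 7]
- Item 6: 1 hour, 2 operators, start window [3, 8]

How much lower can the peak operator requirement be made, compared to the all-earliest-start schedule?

4

Early-start peak: h1:8  h2:8  h3:6  h4:2  h5:2  h6:0  h7:0  h8:0 ⇒ 8.
Leveled (Item 1@1, Item 3@3, Item 4@3, Item 2@4, Item 5@6, Item 6@6): h1:4  h2:4  h3:4  h4:4  h5:4  h6:4  h7:2  h8:0 ⇒ 4.
Reduction 8 − 4 = 4.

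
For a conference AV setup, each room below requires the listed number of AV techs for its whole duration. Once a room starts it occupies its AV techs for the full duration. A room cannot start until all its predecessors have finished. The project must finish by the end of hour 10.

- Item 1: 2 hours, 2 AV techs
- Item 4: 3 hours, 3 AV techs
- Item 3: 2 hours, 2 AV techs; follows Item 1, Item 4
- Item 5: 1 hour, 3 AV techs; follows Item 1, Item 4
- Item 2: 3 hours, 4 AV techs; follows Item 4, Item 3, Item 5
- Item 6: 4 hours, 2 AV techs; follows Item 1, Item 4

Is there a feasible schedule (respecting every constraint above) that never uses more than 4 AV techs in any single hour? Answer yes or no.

The minimum achievable peak is 5; 4 < 5, so no feasible schedule stays within the cap.

no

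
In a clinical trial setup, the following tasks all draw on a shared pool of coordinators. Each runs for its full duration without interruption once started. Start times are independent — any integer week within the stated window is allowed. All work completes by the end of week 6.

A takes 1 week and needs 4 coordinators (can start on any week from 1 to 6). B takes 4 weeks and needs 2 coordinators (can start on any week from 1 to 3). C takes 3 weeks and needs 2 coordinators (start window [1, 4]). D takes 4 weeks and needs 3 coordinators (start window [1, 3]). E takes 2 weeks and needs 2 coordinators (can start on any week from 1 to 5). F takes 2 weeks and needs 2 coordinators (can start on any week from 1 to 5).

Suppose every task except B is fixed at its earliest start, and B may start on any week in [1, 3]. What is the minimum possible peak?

13

B@1: w1:15  w2:11  w3:7  w4:5  w5:0  w6:0 → peak 15
B@2: w1:13  w2:11  w3:7  w4:5  w5:2  w6:0 → peak 13
B@3: w1:13  w2:9  w3:7  w4:5  w5:2  w6:2 → peak 13
Best is B@2, peak 13.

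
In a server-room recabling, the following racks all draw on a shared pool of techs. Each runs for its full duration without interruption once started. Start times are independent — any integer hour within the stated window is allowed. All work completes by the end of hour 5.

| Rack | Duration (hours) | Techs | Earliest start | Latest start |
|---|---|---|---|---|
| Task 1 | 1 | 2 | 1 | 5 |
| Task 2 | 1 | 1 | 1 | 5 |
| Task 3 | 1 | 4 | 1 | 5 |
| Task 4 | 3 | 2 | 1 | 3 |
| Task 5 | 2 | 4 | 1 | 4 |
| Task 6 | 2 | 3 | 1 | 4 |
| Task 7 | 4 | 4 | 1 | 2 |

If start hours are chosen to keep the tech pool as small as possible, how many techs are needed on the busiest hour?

9

Early-start (Task 1@1, Task 2@1, Task 3@1, Task 4@1, Task 5@1, Task 6@1, Task 7@1) gives peak 20: h1:20  h2:13  h3:6  h4:4  h5:0.
Shift Task 5→4, Task 6→2, Task 7→2.
Schedule Task 1@1, Task 2@1, Task 3@1, Task 4@1, Task 5@4, Task 6@2, Task 7@2: h1:9  h2:9  h3:9  h4:8  h5:8 — peak 9.
Total tech-hours = 43 over 5 hours ⇒ peak ≥ ⌈43/5⌉ = 9, so 9 is optimal.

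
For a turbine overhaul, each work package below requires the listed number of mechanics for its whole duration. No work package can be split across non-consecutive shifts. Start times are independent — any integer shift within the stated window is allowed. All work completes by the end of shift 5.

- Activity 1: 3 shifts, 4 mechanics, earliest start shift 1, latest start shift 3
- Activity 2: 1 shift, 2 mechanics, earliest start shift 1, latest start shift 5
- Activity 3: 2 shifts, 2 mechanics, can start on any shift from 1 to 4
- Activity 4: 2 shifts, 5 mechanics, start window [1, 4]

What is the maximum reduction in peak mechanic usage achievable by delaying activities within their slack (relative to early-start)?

Early-start peak: s1:13  s2:11  s3:4  s4:0  s5:0 ⇒ 13.
Leveled (Activity 1@1, Activity 2@1, Activity 3@2, Activity 4@4): s1:6  s2:6  s3:6  s4:5  s5:5 ⇒ 6.
Reduction 13 − 6 = 7.

7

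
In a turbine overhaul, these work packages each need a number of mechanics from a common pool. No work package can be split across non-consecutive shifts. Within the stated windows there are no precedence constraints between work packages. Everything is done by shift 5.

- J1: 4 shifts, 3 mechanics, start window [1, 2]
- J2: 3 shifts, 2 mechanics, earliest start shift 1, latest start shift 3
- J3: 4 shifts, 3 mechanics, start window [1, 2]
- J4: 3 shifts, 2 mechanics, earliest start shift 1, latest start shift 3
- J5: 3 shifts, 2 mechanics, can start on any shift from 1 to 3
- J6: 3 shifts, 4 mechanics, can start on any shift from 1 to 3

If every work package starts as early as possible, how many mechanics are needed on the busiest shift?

Early-start schedule: J1@1, J2@1, J3@1, J4@1, J5@1, J6@1.
Load per shift: shift 1: 16, shift 2: 16, shift 3: 16, shift 4: 6, shift 5: 0.
Peak is 16.

16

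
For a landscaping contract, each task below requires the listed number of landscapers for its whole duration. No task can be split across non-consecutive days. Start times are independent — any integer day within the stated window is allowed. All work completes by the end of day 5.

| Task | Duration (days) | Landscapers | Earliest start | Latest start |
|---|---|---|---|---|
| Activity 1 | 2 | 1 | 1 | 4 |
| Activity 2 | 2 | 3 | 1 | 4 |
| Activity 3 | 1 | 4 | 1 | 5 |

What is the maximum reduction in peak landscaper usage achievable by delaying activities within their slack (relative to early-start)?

Early-start peak: d1:8  d2:4  d3:0  d4:0  d5:0 ⇒ 8.
Leveled (Activity 1@1, Activity 2@1, Activity 3@3): d1:4  d2:4  d3:4  d4:0  d5:0 ⇒ 4.
Reduction 8 − 4 = 4.

4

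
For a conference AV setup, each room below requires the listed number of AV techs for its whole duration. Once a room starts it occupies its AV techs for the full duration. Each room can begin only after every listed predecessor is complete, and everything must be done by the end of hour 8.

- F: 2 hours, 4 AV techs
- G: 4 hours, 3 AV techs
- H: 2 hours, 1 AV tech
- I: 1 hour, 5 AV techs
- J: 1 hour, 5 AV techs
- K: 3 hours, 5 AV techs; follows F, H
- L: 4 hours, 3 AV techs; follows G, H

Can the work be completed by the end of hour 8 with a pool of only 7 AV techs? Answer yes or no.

no

Total AV tech-hours = 59; over 8 hours the average is 59/8 > 7, so some hour must exceed 7.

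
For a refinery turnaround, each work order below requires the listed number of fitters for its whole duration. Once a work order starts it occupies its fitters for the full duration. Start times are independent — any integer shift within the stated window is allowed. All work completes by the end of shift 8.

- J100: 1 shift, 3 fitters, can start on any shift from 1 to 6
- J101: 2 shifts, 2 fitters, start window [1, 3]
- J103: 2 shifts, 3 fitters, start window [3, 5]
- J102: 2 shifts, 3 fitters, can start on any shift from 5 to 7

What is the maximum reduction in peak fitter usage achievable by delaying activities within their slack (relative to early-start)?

2

Early-start peak: s1:5  s2:2  s3:3  s4:3  s5:3  s6:3  s7:0  s8:0 ⇒ 5.
Leveled (J100@1, J101@2, J103@4, J102@6): s1:3  s2:2  s3:2  s4:3  s5:3  s6:3  s7:3  s8:0 ⇒ 3.
Reduction 5 − 3 = 2.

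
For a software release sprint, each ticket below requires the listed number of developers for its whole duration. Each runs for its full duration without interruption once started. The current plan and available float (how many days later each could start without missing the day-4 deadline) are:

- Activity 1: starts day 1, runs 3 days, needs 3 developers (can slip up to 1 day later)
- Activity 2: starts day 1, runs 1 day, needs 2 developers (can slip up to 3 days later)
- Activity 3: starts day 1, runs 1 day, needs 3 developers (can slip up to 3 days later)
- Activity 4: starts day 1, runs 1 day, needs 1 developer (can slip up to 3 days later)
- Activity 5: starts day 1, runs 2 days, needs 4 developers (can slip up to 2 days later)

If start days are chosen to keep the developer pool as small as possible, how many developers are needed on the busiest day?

Early-start (Activity 1@1, Activity 2@1, Activity 3@1, Activity 4@1, Activity 5@1) gives peak 13: d1:13  d2:7  d3:3  d4:0.
Shift Activity 3→2, Activity 5→3.
Schedule Activity 1@1, Activity 2@1, Activity 3@2, Activity 4@1, Activity 5@3: d1:6  d2:6  d3:7  d4:4 — peak 7.

7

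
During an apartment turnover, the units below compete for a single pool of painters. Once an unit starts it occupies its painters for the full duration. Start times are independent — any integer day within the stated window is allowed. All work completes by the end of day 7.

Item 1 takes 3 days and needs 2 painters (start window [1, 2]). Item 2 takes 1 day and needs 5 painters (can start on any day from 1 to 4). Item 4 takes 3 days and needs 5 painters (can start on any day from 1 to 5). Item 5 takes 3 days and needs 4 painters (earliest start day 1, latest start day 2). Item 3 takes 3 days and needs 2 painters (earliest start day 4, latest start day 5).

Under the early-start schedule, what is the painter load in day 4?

2

At early start, day 4 has: Item 3.
Demand: 2 = 2.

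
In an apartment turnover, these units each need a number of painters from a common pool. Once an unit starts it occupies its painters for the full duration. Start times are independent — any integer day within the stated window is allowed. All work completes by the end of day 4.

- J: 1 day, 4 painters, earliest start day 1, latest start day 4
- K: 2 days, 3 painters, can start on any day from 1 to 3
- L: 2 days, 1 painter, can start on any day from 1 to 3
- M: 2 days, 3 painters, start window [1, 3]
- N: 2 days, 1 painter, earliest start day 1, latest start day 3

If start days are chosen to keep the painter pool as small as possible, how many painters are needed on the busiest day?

Early-start (J@1, K@1, L@1, M@1, N@1) gives peak 12: d1:12  d2:8  d3:0  d4:0.
Shift K→2, M→3.
Schedule J@1, K@2, L@1, M@3, N@1: d1:6  d2:5  d3:6  d4:3 — peak 6.

6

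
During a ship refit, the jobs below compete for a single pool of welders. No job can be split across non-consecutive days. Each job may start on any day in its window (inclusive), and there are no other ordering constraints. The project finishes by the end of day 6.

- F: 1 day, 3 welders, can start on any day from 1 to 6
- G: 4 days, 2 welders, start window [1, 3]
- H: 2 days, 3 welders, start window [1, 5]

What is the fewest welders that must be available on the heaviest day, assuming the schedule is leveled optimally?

5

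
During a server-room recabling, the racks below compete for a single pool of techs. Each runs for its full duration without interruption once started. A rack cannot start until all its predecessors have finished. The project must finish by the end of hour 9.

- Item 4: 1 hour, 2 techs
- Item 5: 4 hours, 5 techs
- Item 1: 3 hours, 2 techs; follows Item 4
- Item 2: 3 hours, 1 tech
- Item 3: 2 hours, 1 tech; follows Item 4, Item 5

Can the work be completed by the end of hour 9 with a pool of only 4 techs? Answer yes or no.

no

The minimum achievable peak is 5; 4 < 5, so no feasible schedule stays within the cap.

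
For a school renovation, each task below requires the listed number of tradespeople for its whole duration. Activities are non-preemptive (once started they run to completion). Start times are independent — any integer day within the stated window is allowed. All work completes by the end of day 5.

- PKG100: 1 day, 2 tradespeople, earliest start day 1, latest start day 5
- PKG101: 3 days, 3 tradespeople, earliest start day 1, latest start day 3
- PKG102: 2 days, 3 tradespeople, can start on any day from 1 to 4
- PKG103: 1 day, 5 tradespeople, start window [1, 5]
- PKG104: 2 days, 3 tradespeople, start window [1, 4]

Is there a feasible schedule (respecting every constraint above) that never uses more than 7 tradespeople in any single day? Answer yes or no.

yes

Schedule PKG100@1, PKG101@2, PKG102@1, PKG103@5, PKG104@3: d1:5  d2:6  d3:6  d4:6  d5:5 — peak 6 ≤ 7.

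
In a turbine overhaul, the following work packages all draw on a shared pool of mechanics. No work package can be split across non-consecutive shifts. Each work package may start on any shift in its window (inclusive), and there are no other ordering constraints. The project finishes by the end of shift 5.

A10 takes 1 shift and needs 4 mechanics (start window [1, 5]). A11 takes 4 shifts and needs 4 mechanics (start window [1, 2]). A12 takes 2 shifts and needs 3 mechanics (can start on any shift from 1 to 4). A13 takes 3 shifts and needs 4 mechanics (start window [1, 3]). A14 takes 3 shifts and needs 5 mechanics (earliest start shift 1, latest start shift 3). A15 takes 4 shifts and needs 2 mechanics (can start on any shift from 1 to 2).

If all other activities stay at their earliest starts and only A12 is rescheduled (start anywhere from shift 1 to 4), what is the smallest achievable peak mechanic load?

19

A12@1: s1:22  s2:18  s3:15  s4:6  s5:0 → peak 22
A12@2: s1:19  s2:18  s3:18  s4:6  s5:0 → peak 19
A12@3: s1:19  s2:15  s3:18  s4:9  s5:0 → peak 19
A12@4: s1:19  s2:15  s3:15  s4:9  s5:3 → peak 19
Best is A12@2, peak 19.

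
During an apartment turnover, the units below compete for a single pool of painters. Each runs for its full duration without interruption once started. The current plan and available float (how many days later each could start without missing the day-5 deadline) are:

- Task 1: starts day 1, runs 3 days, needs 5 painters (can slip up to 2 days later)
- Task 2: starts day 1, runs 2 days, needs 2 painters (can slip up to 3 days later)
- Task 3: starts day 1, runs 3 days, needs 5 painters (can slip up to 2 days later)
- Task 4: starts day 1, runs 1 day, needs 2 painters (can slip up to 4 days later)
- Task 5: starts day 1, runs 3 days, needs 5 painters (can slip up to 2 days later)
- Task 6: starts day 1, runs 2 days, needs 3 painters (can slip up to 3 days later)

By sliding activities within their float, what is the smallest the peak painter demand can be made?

Early-start (Task 1@1, Task 2@1, Task 3@1, Task 4@1, Task 5@1, Task 6@1) gives peak 22: d1:22  d2:20  d3:15  d4:0  d5:0.
Shift Task 5→3, Task 6→4.
Schedule Task 1@1, Task 2@1, Task 3@1, Task 4@1, Task 5@3, Task 6@4: d1:14  d2:12  d3:15  d4:8  d5:8 — peak 15.

15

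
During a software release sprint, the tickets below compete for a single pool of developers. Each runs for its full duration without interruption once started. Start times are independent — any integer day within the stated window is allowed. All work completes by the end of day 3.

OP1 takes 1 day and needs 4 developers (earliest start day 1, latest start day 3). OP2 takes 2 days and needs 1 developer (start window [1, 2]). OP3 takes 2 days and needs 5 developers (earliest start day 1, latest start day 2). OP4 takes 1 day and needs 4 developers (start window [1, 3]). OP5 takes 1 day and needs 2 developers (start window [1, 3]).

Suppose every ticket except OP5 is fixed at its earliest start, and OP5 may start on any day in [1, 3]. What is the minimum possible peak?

14

OP5@1: d1:16  d2:6  d3:0 → peak 16
OP5@2: d1:14  d2:8  d3:0 → peak 14
OP5@3: d1:14  d2:6  d3:2 → peak 14
Best is OP5@2, peak 14.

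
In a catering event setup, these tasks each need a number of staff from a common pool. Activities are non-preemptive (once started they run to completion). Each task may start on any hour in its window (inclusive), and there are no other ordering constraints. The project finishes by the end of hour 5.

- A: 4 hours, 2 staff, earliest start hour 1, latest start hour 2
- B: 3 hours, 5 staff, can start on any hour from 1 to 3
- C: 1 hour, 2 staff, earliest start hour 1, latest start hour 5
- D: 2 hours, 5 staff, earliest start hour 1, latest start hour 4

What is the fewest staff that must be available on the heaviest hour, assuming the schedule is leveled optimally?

Early-start (A@1, B@1, C@1, D@1) gives peak 14: h1:14  h2:12  h3:7  h4:2  h5:0.
Shift C→5, D→4.
Schedule A@1, B@1, C@5, D@4: h1:7  h2:7  h3:7  h4:7  h5:7 — peak 7.
Total staffer-hours = 35 over 5 hours ⇒ peak ≥ ⌈35/5⌉ = 7, so 7 is optimal.

7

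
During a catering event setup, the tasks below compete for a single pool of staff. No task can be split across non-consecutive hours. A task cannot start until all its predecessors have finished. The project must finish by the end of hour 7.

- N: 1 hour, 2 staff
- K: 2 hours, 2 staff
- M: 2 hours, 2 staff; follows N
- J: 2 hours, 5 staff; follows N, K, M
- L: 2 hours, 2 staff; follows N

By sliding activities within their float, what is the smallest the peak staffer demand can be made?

5

Early-start (N@1, K@1, M@2, J@4, L@2) gives peak 6: h1:4  h2:6  h3:4  h4:5  h5:5  h6:0  h7:0.
Shift L→6.
Schedule N@1, K@1, M@2, J@4, L@6: h1:4  h2:4  h3:2  h4:5  h5:5  h6:2  h7:2 — peak 5.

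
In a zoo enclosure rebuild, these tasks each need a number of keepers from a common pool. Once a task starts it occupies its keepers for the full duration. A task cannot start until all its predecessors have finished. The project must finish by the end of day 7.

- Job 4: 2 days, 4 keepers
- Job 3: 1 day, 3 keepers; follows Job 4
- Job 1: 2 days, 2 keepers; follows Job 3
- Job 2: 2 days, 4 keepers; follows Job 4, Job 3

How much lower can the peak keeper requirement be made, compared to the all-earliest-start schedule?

Early-start peak: d1:4  d2:4  d3:3  d4:6  d5:6  d6:0  d7:0 ⇒ 6.
Leveled (Job 4@1, Job 3@3, Job 1@4, Job 2@6): d1:4  d2:4  d3:3  d4:2  d5:2  d6:4  d7:4 ⇒ 4.
Reduction 6 − 4 = 2.

2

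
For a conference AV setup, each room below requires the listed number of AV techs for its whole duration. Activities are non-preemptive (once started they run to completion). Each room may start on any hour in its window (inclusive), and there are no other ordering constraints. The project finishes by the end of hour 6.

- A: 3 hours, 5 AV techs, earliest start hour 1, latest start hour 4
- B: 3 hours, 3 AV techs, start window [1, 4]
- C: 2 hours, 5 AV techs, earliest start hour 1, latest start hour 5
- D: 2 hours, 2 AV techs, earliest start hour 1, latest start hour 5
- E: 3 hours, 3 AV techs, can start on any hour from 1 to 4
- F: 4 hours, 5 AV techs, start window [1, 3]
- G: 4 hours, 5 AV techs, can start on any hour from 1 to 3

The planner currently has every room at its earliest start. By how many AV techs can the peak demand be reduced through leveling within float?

12

Early-start peak: h1:28  h2:28  h3:21  h4:10  h5:0  h6:0 ⇒ 28.
Leveled (A@1, B@4, C@1, D@1, E@4, F@3, G@3): h1:12  h2:12  h3:15  h4:16  h5:16  h6:16 ⇒ 16.
Reduction 28 − 16 = 12.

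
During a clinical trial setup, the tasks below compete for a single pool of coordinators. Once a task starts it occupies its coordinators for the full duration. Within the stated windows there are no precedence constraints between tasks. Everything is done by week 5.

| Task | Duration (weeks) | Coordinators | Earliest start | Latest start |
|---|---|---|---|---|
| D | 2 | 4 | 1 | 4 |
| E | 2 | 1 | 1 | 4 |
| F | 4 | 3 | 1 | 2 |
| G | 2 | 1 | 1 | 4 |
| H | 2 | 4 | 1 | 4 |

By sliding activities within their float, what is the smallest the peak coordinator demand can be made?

8

Early-start (D@1, E@1, F@1, G@1, H@1) gives peak 13: w1:13  w2:13  w3:3  w4:3  w5:0.
Shift G→3, H→3.
Schedule D@1, E@1, F@1, G@3, H@3: w1:8  w2:8  w3:8  w4:8  w5:0 — peak 8.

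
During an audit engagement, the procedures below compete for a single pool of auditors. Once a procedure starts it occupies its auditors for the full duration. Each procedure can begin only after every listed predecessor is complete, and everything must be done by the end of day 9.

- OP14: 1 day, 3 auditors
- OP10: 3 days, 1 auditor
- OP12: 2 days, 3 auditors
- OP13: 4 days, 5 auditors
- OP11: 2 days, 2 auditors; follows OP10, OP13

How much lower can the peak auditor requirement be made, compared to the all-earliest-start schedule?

7

Early-start peak: d1:12  d2:9  d3:6  d4:5  d5:2  d6:2  d7:0  d8:0  d9:0 ⇒ 12.
Leveled (OP14@1, OP10@1, OP12@2, OP13@4, OP11@8): d1:4  d2:4  d3:4  d4:5  d5:5  d6:5  d7:5  d8:2  d9:2 ⇒ 5.
Reduction 12 − 5 = 7.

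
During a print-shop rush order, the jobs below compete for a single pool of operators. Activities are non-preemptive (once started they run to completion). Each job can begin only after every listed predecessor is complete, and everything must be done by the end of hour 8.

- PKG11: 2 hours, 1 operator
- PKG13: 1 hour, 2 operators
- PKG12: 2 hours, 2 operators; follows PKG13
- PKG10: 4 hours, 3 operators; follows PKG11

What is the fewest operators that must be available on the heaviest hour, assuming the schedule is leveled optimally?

3

Early-start (PKG11@1, PKG13@1, PKG12@2, PKG10@3) gives peak 5: h1:3  h2:3  h3:5  h4:3  h5:3  h6:3  h7:0  h8:0.
Shift PKG10→4.
Schedule PKG11@1, PKG13@1, PKG12@2, PKG10@4: h1:3  h2:3  h3:2  h4:3  h5:3  h6:3  h7:3  h8:0 — peak 3.
Total operator-hours = 20 over 8 hours ⇒ peak ≥ ⌈20/8⌉ = 3, so 3 is optimal.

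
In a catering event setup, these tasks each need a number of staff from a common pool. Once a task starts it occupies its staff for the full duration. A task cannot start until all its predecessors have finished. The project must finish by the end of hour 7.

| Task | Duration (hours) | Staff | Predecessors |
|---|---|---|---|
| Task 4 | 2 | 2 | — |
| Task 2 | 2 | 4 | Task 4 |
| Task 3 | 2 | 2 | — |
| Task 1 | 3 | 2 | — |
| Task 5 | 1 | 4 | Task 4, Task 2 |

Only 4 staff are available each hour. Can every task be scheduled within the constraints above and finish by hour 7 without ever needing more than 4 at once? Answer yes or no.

yes

Schedule Task 4@1, Task 2@5, Task 3@3, Task 1@1, Task 5@7: h1:4  h2:4  h3:4  h4:2  h5:4  h6:4  h7:4 — peak 4 ≤ 4.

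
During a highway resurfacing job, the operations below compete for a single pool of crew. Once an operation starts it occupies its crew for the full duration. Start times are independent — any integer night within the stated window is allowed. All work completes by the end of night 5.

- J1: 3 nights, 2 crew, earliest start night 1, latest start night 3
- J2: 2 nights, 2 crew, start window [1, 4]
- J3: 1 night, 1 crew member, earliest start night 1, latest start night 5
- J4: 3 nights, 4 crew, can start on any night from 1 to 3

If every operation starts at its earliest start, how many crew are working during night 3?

At early start, night 3 has: J1, J4.
Demand: 2 + 4 = 6.

6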